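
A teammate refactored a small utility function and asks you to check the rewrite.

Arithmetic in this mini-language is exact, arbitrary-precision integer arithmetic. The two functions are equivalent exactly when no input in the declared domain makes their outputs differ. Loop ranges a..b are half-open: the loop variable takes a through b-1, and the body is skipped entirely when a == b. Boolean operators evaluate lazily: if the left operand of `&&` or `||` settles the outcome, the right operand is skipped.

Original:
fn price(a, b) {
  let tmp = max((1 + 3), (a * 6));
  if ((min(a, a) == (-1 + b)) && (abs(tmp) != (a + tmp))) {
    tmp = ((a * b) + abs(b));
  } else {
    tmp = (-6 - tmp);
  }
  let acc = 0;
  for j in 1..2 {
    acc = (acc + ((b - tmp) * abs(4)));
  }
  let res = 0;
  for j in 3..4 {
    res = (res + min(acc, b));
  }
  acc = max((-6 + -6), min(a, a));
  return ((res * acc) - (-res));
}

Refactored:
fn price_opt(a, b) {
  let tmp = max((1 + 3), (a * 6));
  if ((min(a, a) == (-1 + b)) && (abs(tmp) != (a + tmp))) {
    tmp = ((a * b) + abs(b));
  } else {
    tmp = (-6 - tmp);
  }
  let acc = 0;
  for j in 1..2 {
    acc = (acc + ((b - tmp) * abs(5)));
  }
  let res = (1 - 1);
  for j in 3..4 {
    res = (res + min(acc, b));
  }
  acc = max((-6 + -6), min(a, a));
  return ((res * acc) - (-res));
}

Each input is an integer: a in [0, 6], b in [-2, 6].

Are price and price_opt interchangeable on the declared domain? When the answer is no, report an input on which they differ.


The rewrite breaks on a=1, b=2, where the results are -16 and -20.
price: tmp becomes 6; next ((min(a, a) == (-1 + b)) && (abs(tmp) != (a + tmp))) evaluates to true; next tmp becomes 4; next acc becomes 0; next at j=1:; next acc becomes -8; next res becomes 0; next at j=3:; next res becomes -8; next acc becomes 1; next final value -16
price_opt: tmp becomes 6; next ((min(a, a) == (-1 + b)) && (abs(tmp) != (a + tmp))) evaluates to true; next tmp becomes 4; next acc becomes 0; next at j=1:; next acc becomes -10; next res becomes 0; next at j=3:; next res becomes -10; next acc becomes 1; next final value -20
verdict: not equivalent; witness: a=1, b=2


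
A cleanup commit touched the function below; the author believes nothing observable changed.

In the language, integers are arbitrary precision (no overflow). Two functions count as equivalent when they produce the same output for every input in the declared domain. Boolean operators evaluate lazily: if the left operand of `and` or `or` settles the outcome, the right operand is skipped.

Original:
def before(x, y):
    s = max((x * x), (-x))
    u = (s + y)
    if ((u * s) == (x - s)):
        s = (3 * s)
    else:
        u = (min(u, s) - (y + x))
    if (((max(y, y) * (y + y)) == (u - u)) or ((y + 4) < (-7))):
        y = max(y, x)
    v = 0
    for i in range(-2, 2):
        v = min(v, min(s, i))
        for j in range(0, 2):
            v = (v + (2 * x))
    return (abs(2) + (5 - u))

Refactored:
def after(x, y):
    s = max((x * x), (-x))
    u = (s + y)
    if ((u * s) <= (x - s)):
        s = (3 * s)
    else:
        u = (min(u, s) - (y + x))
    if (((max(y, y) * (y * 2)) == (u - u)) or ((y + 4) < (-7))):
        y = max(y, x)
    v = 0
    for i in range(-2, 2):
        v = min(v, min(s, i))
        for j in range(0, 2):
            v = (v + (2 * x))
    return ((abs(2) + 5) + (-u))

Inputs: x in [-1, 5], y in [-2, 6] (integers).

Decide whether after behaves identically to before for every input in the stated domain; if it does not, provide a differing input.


Take x=1, y=-2.
before: s = 1; u = -1; ((u * s) == (x - s)) -> false; u = 0; (((max(y, y) * (y + y)) == (u - u)) or ((y + 4) < (-7))) -> false; v = 0; [i=-2]; v = -2; [j=0]; v = 0; [j=1]; v = 2; [i=-1]; v = -1; [j=0]; v = 1; [j=1]; v = 3; [i=0]; v = 0; [j=0]; v = 2; [j=1]; v = 4; [i=1]; v = 1; [j=0]; v = 3; [j=1]; v = 5; return 7
after: s = 1; u = -1; ((u * s) <= (x - s)) -> true; s = 3; (((max(y, y) * (y * 2)) == (u - u)) or ((y + 4) < (-7))) -> false; v = 0; [i=-2]; v = -2; [j=0]; v = 0; [j=1]; v = 2; [i=-1]; v = -1; [j=0]; v = 1; [j=1]; v = 3; [i=0]; v = 0; [j=0]; v = 2; [j=1]; v = 4; [i=1]; v = 1; [j=0]; v = 3; [j=1]; v = 5; return 8
7 against 8: the behavior changed.
verdict: not equivalent; witness: x=1, y=-2


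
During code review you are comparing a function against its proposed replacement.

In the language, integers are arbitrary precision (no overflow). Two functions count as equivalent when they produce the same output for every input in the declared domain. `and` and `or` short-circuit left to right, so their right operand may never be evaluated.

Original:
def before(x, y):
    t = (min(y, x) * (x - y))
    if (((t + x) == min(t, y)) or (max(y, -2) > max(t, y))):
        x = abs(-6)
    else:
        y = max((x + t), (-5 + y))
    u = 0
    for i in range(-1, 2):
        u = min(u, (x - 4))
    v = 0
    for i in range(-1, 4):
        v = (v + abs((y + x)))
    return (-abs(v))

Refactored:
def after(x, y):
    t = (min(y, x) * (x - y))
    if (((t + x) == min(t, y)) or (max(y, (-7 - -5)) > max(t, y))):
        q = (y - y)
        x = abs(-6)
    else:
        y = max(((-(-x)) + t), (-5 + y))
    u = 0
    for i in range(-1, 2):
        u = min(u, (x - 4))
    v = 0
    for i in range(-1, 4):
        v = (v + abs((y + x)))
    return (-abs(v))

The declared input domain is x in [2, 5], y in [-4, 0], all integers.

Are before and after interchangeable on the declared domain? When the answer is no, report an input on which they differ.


Differences: arithmetic usage differs; and statement counts differ; and local variable names differ; and constant usage differs — yet all 20 inputs agree.
verdict: equivalent


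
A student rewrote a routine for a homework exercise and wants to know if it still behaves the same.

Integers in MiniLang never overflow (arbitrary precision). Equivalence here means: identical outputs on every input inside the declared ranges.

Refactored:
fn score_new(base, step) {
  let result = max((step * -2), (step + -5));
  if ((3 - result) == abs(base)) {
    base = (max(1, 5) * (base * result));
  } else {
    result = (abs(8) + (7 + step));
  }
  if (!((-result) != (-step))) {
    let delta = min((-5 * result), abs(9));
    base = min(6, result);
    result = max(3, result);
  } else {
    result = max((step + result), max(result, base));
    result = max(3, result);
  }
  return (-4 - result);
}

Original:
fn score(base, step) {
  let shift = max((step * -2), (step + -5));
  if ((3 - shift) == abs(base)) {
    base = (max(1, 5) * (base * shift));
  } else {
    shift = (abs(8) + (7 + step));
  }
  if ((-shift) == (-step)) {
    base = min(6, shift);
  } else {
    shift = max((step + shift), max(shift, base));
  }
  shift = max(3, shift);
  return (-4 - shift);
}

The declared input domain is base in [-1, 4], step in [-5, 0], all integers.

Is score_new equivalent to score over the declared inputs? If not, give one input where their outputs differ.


Equivalent — the differences include constant usage differs, statement counts differ, boolean connective usage differs, arithmetic usage differs, local variable names differ, comparison usage differs, min/max/abs usage differs, yet no declared input distinguishes the two.
Tracing base=0, step=-2: score: shift becomes 4; next ((3 - shift) == abs(base)) evaluates to false; next shift becomes 13; next ((-shift) == (-step)) evaluates to false; next shift becomes 13; next shift becomes 13; next final value -17 | score_new: result becomes 4; next ((3 - result) == abs(base)) evaluates to false; next result becomes 13; next (!((-result) != (-step))) evaluates to false; next result becomes 13; next result becomes 13; next final value -17 — matching result -17.
Checked all 36 inputs in the declared domain: the outputs agree on every one.
verdict: equivalent


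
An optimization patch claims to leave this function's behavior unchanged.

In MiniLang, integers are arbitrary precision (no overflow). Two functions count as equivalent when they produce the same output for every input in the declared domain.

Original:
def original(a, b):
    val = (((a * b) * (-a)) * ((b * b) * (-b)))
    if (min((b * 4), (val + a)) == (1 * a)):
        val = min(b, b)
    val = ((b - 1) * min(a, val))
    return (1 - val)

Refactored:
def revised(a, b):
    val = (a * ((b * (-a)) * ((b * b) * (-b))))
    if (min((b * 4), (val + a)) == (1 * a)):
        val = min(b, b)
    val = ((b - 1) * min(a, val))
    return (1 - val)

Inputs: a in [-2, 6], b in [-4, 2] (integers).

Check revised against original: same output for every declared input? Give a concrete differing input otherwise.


Equivalent — the differences include same computation, different form, yet no declared input distinguishes the two.
As a probe, take a=5, b=0: original runs val := 0 | (min((b * 4), (val + a)) == (1 * a)): false | val := 0 | result 1; revised runs val := 0 | (min((b * 4), (val + a)) == (1 * a)): false | val := 0 | result 1; both end at 1.
Every one of the 63 inputs gives matching results.
verdict: equivalent


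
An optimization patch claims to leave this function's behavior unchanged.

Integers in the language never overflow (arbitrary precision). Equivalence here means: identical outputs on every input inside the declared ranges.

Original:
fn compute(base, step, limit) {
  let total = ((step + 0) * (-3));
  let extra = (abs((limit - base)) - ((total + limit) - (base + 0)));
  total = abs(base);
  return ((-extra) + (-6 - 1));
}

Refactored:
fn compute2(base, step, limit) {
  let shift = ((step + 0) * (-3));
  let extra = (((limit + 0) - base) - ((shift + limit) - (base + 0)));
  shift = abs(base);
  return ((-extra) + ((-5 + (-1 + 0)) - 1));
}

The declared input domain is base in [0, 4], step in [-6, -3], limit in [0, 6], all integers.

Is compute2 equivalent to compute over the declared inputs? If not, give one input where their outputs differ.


The rewrite breaks on base=1, step=-6, limit=0, where the results are 9 and 11.
compute: total = 18; extra = -16; total = 1; return 9
compute2: shift = 18; extra = -18; shift = 1; return 11
verdict: not equivalent; witness: base=1, step=-6, limit=0


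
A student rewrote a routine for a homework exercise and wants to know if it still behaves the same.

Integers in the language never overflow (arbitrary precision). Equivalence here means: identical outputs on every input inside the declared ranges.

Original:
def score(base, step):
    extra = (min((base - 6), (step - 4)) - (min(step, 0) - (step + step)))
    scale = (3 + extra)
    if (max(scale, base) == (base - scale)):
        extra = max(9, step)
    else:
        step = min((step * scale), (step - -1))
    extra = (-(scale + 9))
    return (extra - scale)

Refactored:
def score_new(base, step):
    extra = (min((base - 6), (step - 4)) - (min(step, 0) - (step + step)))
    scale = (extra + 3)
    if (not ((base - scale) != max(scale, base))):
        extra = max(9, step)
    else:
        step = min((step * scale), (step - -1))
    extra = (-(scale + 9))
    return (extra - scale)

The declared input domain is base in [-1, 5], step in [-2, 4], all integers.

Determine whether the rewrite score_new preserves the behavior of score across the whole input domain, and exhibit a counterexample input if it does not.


Reading the diff, among the changes: comparison usage differs; and boolean connective usage differs.
Spot check at base=5, step=2 — score: extra=2, then scale=5, then (max(scale, base) == (base - scale)) is false, then step=3, then extra=-14, then returns -19. score_new: extra=2, then scale=5, then (not ((base - scale) != max(scale, base))) is false, then step=3, then extra=-14, then returns -19. Both give -19.
Every one of the 49 inputs gives matching results.
verdict: equivalent


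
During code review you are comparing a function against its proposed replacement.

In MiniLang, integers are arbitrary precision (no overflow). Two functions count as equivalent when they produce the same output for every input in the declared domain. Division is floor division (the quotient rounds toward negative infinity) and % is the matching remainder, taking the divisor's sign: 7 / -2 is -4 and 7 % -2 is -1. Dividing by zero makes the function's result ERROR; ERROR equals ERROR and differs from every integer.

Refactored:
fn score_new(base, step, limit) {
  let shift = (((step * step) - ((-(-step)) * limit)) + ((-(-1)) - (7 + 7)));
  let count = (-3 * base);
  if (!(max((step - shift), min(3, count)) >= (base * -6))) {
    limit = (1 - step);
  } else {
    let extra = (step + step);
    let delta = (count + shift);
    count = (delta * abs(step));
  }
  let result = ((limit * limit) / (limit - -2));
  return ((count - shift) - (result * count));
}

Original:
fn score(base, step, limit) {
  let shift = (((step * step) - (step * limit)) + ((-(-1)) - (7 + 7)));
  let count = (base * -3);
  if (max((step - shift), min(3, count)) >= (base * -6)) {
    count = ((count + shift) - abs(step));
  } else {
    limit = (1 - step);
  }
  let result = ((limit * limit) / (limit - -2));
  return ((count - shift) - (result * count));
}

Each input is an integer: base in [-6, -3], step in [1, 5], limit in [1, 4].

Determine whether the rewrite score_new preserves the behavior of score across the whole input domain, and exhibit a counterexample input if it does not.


There is a counterexample at base=-3, step=2, limit=4: 27 on one side, 33 on the other.
score: shift := -17 | count := 9 | (max((step - shift), min(3, count)) >= (base * -6)): true | count := -10 | result := 2 | result 27
score_new: shift := -17 | count := 9 | (!(max((step - shift), min(3, count)) >= (base * -6))): false | extra := 4 | delta := -8 | count := -16 | result := 2 | result 33
verdict: not equivalent; witness: base=-3, step=2, limit=4


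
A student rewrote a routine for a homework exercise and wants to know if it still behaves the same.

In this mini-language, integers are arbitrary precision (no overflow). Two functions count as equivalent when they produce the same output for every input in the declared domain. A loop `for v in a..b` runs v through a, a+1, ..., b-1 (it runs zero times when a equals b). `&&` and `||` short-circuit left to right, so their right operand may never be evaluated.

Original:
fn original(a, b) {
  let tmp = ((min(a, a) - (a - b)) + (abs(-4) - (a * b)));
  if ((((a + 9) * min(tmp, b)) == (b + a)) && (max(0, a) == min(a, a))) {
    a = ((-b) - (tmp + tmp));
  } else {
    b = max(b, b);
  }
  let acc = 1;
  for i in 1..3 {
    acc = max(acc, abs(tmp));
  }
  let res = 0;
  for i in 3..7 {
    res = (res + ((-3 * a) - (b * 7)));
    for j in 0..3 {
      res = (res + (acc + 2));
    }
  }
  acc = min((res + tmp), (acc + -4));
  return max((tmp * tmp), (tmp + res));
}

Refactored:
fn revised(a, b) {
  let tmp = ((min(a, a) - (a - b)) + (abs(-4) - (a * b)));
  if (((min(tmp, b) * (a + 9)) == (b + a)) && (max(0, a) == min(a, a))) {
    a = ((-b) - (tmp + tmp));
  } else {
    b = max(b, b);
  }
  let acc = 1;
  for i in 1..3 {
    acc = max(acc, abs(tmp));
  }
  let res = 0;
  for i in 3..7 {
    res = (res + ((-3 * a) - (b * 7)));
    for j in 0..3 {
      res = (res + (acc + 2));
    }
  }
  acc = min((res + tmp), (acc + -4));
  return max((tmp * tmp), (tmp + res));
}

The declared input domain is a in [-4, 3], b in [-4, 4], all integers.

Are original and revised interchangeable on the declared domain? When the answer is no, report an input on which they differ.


Reading the diff, among the changes: same computation, different form.
Spot check at a=1, b=2 — original: tmp := 4 | ((((a + 9) * min(tmp, b)) == (b + a)) && (max(0, a) == min(a, a))): false | b := 2 | acc := 1 | iter i=1: | acc := 4 | iter i=2: | acc := 4 | res := 0 | iter i=3: | res := -17 | iter j=0: | res := -11 | iter j=1: | res := -5 | iter j=2: | res := 1 | iter i=4: | res := -16 | iter j=0: | res := -10 | iter j=1: | res := -4 | iter j=2: | res := 2 | iter i=5: | res := -15 | iter j=0: | res := -9 | iter j=1: | res := -3 | iter j=2: | res := 3 | iter i=6: | res := -14 | iter j=0: | res := -8 | iter j=1: | res := -2 | iter j=2: | res := 4 | acc := 0 | result 16. revised: tmp := 4 | (((min(tmp, b) * (a + 9)) == (b + a)) && (max(0, a) == min(a, a))): false | b := 2 | acc := 1 | iter i=1: | acc := 4 | iter i=2: | acc := 4 | res := 0 | iter i=3: | res := -17 | iter j=0: | res := -11 | iter j=1: | res := -5 | iter j=2: | res := 1 | iter i=4: | res := -16 | iter j=0: | res := -10 | iter j=1: | res := -4 | iter j=2: | res := 2 | iter i=5: | res := -15 | iter j=0: | res := -9 | iter j=1: | res := -3 | iter j=2: | res := 3 | iter i=6: | res := -14 | iter j=0: | res := -8 | iter j=1: | res := -2 | iter j=2: | res := 4 | acc := 0 | result 16. Both give 16.
Across all 72 domain points the two functions coincide.
verdict: equivalent


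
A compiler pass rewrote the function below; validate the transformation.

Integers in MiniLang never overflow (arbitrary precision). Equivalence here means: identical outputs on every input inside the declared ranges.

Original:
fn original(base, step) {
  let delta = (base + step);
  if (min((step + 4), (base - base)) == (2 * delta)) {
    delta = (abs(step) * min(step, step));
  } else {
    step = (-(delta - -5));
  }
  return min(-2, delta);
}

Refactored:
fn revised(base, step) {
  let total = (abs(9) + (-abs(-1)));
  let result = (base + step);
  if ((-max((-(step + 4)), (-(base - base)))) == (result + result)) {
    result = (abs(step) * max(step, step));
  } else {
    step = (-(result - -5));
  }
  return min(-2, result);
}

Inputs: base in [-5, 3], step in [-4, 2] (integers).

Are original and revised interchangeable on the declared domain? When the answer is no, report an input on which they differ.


The edit looks behavioral (`min(step, step)` became `max(step, step)`), but over these ranges it never changes the outcome.
Tracing base=1, step=0: original: delta := 1 | (min((step + 4), (base - base)) == (2 * delta)): false | step := -6 | result -2 | revised: total := 8 | result := 1 | ((-max((-(step + 4)), (-(base - base)))) == (result + result)): false | step := -6 | result -2 — matching result -2.
Every one of the 63 inputs gives matching results.
verdict: equivalent


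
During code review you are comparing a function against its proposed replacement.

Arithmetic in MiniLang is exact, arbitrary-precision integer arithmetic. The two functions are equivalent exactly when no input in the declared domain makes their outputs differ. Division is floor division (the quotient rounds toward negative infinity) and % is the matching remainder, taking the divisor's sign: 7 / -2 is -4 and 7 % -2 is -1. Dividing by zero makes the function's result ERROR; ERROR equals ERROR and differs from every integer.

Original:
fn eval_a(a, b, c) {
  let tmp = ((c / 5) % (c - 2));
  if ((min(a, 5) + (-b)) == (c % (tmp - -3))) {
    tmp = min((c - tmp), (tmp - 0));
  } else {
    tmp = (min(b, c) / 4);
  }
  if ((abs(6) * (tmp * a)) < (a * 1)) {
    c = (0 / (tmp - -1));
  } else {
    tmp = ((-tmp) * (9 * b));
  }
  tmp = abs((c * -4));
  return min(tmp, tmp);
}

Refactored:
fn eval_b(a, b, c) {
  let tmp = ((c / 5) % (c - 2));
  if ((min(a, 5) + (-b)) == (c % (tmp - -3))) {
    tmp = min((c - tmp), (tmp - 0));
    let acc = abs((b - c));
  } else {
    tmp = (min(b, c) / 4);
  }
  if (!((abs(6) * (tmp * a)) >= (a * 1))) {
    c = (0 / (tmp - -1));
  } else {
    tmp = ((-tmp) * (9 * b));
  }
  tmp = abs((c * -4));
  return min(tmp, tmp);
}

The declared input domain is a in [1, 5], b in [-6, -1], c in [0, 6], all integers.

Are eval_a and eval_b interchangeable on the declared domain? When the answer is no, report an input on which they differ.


The two versions differ — the changes include arithmetic usage differs; boolean connective usage differs; statement counts differ; comparison usage differs; min/max/abs usage differs; local variable names differ.
One worked example (a=2, b=-5, c=4) — eval_a: tmp=0, then ((min(a, 5) + (-b)) == (c % (tmp - -3))) is false, then tmp=-2, then ((abs(6) * (tmp * a)) < (a * 1)) is true, then c=0, then tmp=0, then returns 0; eval_b: tmp=0, then ((min(a, 5) + (-b)) == (c % (tmp - -3))) is false, then tmp=-2, then (!((abs(6) * (tmp * a)) >= (a * 1))) is true, then c=0, then tmp=0, then returns 0; agreement on 0.
Every one of the 210 inputs gives matching results.
verdict: equivalent


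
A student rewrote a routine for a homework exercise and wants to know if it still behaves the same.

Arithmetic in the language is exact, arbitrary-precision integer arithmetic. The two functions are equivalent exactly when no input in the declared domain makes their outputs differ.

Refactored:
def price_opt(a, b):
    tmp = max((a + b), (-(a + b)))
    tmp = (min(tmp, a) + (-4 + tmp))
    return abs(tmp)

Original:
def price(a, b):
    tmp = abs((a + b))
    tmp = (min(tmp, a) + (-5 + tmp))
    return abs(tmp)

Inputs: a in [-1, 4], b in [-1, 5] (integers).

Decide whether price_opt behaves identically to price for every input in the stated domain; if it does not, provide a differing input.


On input a=-1, b=-1, price returns 4 while price_opt returns 3.
verdict: not equivalent; witness: a=-1, b=-1


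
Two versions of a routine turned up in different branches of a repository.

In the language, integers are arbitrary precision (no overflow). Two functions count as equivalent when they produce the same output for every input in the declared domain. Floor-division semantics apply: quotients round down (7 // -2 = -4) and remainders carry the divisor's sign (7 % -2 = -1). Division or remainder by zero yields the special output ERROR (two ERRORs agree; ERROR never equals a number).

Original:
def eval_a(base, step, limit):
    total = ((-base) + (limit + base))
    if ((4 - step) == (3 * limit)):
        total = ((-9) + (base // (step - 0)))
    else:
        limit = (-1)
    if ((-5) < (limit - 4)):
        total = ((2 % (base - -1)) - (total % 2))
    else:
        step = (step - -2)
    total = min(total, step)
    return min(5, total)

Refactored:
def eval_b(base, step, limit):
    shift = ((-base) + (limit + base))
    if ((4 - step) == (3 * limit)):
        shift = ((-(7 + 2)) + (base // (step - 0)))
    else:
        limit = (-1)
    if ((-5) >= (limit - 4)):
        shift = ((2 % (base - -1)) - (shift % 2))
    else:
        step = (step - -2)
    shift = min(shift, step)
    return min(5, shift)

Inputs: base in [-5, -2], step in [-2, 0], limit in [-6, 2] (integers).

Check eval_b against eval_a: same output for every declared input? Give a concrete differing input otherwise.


base=-5, step=-2, limit=-6 yields -6 from eval_a but -2 from eval_b.
verdict: not equivalent; witness: base=-5, step=-2, limit=-6


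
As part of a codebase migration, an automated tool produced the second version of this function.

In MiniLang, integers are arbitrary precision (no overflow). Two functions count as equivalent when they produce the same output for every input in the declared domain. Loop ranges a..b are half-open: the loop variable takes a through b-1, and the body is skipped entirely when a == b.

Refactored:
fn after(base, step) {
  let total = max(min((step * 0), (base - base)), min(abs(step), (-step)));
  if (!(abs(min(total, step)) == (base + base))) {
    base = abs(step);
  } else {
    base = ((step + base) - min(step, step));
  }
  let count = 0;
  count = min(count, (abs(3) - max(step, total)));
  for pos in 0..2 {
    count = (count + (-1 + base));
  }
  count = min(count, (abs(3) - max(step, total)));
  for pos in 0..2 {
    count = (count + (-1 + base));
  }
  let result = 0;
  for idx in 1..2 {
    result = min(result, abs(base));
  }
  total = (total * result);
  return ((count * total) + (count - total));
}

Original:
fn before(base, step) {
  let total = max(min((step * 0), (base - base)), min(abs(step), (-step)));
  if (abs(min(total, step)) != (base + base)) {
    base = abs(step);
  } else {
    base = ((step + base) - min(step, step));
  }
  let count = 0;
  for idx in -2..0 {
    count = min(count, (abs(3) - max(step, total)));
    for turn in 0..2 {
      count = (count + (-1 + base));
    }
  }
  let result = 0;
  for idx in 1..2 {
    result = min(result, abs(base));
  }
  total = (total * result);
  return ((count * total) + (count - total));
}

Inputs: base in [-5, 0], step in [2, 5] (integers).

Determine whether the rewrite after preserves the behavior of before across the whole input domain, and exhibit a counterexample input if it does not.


Changes here: comparison usage differs, and constant usage differs, and arithmetic usage differs, and boolean connective usage differs, and local variable names differ, and min/max/abs usage differs, and statement counts differ; the full 24-point sweep finds no disagreement.
verdict: equivalent


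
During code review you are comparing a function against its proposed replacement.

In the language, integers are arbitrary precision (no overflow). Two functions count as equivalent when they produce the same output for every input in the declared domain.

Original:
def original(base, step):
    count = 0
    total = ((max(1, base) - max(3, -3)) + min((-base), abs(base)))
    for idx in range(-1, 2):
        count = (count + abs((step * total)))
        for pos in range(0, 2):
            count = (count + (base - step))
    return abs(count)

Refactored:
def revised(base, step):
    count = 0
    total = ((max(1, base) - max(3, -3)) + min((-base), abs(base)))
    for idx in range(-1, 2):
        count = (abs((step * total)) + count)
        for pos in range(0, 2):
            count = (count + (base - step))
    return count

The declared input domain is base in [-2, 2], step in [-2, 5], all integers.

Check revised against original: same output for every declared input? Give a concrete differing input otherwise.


The rewrite breaks on base=-2, step=-1, where the results are 6 and -6.
original: count=0, then total=0, then (idx=-1), then count=0, then (pos=0), then count=-1, then (pos=1), then count=-2, then (idx=0), then count=-2, then (pos=0), then count=-3, then (pos=1), then count=-4, then (idx=1), then count=-4, then (pos=0), then count=-5, then (pos=1), then count=-6, then returns 6
revised: count=0, then total=0, then (idx=-1), then count=0, then (pos=0), then count=-1, then (pos=1), then count=-2, then (idx=0), then count=-2, then (pos=0), then count=-3, then (pos=1), then count=-4, then (idx=1), then count=-4, then (pos=0), then count=-5, then (pos=1), then count=-6, then returns -6
verdict: not equivalent; witness: base=-2, step=-1


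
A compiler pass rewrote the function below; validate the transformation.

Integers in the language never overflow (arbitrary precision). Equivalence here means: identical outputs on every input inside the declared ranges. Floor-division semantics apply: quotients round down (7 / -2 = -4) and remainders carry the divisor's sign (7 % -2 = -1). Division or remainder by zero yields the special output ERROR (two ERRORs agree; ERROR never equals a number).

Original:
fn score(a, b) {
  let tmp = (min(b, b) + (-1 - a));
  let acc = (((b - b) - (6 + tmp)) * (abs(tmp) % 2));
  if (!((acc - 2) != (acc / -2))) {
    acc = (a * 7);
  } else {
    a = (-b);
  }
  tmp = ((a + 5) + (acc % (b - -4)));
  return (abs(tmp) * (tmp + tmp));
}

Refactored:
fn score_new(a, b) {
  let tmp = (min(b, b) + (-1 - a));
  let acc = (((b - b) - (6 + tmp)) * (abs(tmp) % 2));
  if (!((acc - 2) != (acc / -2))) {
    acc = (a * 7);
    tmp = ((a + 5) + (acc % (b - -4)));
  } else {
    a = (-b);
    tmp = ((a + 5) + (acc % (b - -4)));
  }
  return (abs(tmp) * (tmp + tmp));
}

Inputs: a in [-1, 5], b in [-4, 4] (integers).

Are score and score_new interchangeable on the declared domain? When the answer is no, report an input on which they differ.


Differences: arithmetic usage differs, statement counts differ, constant usage differs — yet all 63 inputs agree.
verdict: equivalent


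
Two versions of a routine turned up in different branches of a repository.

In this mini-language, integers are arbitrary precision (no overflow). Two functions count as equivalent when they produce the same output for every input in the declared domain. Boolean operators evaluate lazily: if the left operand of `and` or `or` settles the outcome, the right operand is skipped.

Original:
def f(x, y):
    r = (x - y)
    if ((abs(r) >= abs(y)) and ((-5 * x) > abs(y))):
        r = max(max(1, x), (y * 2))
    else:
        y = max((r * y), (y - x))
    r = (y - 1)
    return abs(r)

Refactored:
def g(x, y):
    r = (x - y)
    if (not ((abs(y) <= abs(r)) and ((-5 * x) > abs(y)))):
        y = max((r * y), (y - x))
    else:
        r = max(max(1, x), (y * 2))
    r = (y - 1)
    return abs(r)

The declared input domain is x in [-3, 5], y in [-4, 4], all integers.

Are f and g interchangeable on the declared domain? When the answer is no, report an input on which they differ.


Reading the diff, among the changes: boolean connective usage differs; and comparison usage differs.
One worked example (x=5, y=-1) — f: r becomes 6; next ((abs(r) >= abs(y)) and ((-5 * x) > abs(y))) evaluates to false; next y becomes -6; next r becomes -7; next final value 7; g: r becomes 6; next (not ((abs(y) <= abs(r)) and ((-5 * x) > abs(y)))) evaluates to true; next y becomes -6; next r becomes -7; next final value 7; agreement on 7.
Checked all 81 inputs in the declared domain: the outputs agree on every one.
verdict: equivalent


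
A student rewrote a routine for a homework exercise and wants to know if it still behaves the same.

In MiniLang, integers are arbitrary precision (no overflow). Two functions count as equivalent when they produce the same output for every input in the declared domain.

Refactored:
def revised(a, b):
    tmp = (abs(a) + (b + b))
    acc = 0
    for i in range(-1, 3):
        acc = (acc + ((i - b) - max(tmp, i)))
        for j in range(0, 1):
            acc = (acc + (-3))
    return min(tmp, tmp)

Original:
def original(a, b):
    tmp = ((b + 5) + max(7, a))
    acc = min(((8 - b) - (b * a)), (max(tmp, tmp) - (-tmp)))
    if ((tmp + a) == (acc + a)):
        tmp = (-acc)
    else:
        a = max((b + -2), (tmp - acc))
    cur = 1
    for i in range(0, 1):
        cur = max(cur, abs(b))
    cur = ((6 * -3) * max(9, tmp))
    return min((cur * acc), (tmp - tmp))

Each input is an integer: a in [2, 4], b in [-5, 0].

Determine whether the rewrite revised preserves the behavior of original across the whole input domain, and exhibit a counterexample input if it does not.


Input a=2, b=-5: -2268 from original versus -8 from revised.
verdict: not equivalent; witness: a=2, b=-5


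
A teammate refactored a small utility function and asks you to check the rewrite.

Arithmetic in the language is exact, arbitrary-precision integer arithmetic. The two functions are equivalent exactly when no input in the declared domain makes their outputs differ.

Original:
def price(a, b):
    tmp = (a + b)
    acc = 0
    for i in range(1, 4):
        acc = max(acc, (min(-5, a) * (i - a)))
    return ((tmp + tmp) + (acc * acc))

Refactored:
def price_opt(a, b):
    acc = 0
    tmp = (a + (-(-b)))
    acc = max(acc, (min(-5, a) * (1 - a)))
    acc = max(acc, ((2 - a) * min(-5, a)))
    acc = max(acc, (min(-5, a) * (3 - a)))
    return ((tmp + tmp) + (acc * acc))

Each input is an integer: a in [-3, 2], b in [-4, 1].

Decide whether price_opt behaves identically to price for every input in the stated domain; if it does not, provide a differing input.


Comparing the listings, the differences include: arithmetic usage differs; also statement counts differ; also local variable names differ; also min/max/abs usage differs; also constant usage differs; also loop structure differs.
Spot check at a=2, b=1 — price: tmp=3, then acc=0, then (i=1), then acc=5, then (i=2), then acc=5, then (i=3), then acc=5, then returns 31. price_opt: acc=0, then tmp=3, then acc=5, then acc=5, then acc=5, then returns 31. Both give 31.
Across all 36 domain points the two functions coincide.
verdict: equivalent


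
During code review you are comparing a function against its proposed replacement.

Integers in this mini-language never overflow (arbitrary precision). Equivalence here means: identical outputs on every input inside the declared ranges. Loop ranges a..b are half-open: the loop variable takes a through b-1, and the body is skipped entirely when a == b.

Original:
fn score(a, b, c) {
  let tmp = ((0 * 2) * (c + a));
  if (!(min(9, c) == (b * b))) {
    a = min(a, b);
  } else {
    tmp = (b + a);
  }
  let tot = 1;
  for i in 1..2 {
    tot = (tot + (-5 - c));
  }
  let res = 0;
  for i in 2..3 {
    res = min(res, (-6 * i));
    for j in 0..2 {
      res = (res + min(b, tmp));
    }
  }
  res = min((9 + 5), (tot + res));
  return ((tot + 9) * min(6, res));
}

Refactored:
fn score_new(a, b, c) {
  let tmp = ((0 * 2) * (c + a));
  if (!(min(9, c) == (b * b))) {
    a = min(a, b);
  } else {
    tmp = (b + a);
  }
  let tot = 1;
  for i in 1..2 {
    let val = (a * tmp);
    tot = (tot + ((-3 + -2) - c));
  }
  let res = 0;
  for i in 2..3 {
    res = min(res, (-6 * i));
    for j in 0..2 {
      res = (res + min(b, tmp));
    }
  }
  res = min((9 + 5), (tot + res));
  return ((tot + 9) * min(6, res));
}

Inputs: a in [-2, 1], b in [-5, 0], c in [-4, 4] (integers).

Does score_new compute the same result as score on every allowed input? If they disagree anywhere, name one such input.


The two versions differ — the changes include statement counts differ; also local variable names differ; also constant usage differs; also arithmetic usage differs.
Spot check at a=-1, b=-1, c=4 — score: tmp becomes 0; next (!(min(9, c) == (b * b))) evaluates to true; next a becomes -1; next tot becomes 1; next at i=1:; next tot becomes -8; next res becomes 0; next at i=2:; next res becomes -12; next at j=0:; next res becomes -13; next at j=1:; next res becomes -14; next res becomes -22; next final value -22. score_new: tmp becomes 0; next (!(min(9, c) == (b * b))) evaluates to true; next a becomes -1; next tot becomes 1; next at i=1:; next val becomes 0; next tot becomes -8; next res becomes 0; next at i=2:; next res becomes -12; next at j=0:; next res becomes -13; next at j=1:; next res becomes -14; next res becomes -22; next final value -22. Both give -22.
Every one of the 216 inputs gives matching results.
verdict: equivalent


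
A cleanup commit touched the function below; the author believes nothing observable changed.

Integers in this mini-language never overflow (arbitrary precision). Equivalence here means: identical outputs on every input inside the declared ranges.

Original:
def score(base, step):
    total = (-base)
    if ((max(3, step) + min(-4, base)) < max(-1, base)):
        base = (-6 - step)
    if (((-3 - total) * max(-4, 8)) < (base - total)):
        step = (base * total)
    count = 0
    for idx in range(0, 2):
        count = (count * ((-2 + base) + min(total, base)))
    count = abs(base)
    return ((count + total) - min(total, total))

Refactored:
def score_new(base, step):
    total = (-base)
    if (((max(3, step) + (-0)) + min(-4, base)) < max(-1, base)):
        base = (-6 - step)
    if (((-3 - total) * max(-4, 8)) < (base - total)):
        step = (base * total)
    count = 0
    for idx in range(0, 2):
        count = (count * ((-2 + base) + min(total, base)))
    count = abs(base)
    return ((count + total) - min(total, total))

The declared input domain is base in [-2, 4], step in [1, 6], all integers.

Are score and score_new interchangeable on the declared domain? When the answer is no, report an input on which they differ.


Comparing the listings, the differences include: arithmetic usage differs, constant usage differs.
Spot check at base=0, step=4 — score: total := 0 | ((max(3, step) + min(-4, base)) < max(-1, base)): false | (((-3 - total) * max(-4, 8)) < (base - total)): true | step := 0 | count := 0 | iter idx=0: | count := 0 | iter idx=1: | count := 0 | count := 0 | result 0. score_new: total := 0 | (((max(3, step) + (-0)) + min(-4, base)) < max(-1, base)): false | (((-3 - total) * max(-4, 8)) < (base - total)): true | step := 0 | count := 0 | iter idx=0: | count := 0 | iter idx=1: | count := 0 | count := 0 | result 0. Both give 0.
Across all 42 domain points the two functions coincide.
verdict: equivalent


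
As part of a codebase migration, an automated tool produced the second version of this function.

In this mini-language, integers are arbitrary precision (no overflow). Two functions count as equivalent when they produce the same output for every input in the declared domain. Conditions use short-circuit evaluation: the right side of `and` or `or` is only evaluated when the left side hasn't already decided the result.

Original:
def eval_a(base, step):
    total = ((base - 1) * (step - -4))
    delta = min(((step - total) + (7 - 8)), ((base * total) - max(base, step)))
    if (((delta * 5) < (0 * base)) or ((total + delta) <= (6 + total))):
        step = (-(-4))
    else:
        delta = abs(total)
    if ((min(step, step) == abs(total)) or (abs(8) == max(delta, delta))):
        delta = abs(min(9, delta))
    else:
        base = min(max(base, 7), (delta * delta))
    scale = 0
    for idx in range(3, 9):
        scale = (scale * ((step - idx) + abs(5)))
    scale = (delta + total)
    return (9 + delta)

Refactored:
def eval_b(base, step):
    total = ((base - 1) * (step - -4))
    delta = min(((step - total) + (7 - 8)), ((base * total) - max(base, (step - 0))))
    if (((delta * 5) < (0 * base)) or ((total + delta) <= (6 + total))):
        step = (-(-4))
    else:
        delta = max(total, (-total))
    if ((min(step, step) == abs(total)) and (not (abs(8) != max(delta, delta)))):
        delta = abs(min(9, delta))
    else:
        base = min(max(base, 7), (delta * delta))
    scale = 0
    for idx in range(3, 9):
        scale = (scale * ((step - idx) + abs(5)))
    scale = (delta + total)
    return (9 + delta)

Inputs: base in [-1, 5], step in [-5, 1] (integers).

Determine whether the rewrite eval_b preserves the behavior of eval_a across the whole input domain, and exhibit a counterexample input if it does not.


Consider the input base=2, step=0.
eval_a: total := 4 | delta := -5 | (((delta * 5) < (0 * base)) or ((total + delta) <= (6 + total))): true | step := 4 | ((min(step, step) == abs(total)) or (abs(8) == max(delta, delta))): true | delta := 5 | scale := 0 | iter idx=3: | scale := 0 | iter idx=4: | scale := 0 | iter idx=5: | scale := 0 | iter idx=6: | scale := 0 | iter idx=7: | scale := 0 | iter idx=8: | scale := 0 | scale := 9 | result 14
eval_b: total := 4 | delta := -5 | (((delta * 5) < (0 * base)) or ((total + delta) <= (6 + total))): true | step := 4 | ((min(step, step) == abs(total)) and (not (abs(8) != max(delta, delta)))): false | base := 7 | scale := 0 | iter idx=3: | scale := 0 | iter idx=4: | scale := 0 | iter idx=5: | scale := 0 | iter idx=6: | scale := 0 | iter idx=7: | scale := 0 | iter idx=8: | scale := 0 | scale := -1 | result 4
14 vs 4 — the two versions disagree here.
verdict: not equivalent; witness: base=2, step=0


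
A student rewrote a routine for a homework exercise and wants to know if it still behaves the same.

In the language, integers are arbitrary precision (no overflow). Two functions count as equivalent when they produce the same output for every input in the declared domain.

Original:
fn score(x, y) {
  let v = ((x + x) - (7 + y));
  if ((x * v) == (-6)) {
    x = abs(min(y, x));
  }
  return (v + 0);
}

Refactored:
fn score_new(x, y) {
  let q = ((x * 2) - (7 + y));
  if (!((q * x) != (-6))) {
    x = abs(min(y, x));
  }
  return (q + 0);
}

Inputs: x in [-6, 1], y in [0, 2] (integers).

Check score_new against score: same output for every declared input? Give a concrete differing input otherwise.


This is a faithful refactor — arithmetic usage differs, local variable names differ, constant usage differs, comparison usage differs, boolean connective usage differs, but the computed results match everywhere.
Spot check at x=-4, y=2 — score: v := -17 | ((x * v) == (-6)): false | result -17. score_new: q := -17 | (!((q * x) != (-6))): false | result -17. Both give -17.
Sweeping the whole domain (24 inputs) finds no disagreement.
verdict: equivalent


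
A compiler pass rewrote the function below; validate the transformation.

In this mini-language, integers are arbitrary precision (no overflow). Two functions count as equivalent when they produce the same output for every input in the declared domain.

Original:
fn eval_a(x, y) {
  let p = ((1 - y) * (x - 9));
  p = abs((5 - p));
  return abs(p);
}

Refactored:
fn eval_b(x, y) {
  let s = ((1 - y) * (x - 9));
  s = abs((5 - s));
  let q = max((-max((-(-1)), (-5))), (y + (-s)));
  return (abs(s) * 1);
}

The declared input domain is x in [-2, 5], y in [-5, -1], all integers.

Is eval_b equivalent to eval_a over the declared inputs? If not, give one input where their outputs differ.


Changes here: statement counts differ, arithmetic usage differs, local variable names differ, constant usage differs, min/max/abs usage differs; the full 40-point sweep finds no disagreement.
verdict: equivalent
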